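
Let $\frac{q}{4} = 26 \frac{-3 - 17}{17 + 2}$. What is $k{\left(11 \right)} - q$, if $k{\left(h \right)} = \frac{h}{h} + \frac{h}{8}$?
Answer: $\frac{17001}{152} \approx 111.85$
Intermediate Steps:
$q = - \frac{2080}{19}$ ($q = 4 \cdot 26 \frac{-3 - 17}{17 + 2} = 4 \cdot 26 \left(- \frac{20}{19}\right) = 4 \left(- \frac{520}{19}\right) = - \frac{2080}{19} \approx -109.47$)
$k{\left(h \right)} = 1 + \frac{h}{8}$ ($k{\left(h \right)} = 1 + h \frac{1}{8} = 1 + \frac{h}{8}$)
$k{\left(11 \right)} - q = \left(1 + \frac{1}{8} \cdot 11\right) - - \frac{2080}{19} = \left(1 + \frac{11}{8}\right) + \frac{2080}{19} = \frac{19}{8} + \frac{2080}{19} = \frac{17001}{152}$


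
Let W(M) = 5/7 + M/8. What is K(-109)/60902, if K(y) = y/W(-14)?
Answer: 1526/883079 ≈ 0.0017280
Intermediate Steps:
W(M) = 5/7 + M/8 (W(M) = 5*(⅐) + M*(⅛) = 5/7 + M/8)
K(y) = -28*y/29 (K(y) = y/(5/7 + (⅛)*(-14)) = y/(5/7 - 7/4) = y/(-29/28) = y*(-28/29) = -28*y/29)
K(-109)/60902 = -28/29*(-109)/60902 = (3052/29)*(1/60902) = 1526/883079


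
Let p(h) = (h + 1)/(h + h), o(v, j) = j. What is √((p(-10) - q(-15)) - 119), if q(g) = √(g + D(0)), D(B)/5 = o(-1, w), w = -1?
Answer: √(-11855 - 200*I*√5)/10 ≈ 0.20533 - 10.89*I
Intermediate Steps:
D(B) = -5 (D(B) = 5*(-1) = -5)
q(g) = √(-5 + g) (q(g) = √(g - 5) = √(-5 + g))
p(h) = (1 + h)/(2*h) (p(h) = (1 + h)/((2*h)) = (1 + h)*(1/(2*h)) = (1 + h)/(2*h))
√((p(-10) - q(-15)) - 119) = √(((½)*(1 - 10)/(-10) - √(-5 - 15)) - 119) = √(((½)*(-⅒)*(-9) - √(-20)) - 119) = √((9/20 - 2*I*√5) - 119) = √(-2371/20 - 2*I*√5)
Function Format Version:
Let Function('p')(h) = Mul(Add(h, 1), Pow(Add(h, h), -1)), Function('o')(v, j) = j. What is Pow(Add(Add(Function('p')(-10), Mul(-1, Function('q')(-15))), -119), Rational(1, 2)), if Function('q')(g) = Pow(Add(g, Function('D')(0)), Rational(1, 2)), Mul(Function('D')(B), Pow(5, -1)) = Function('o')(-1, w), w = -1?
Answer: Mul(Rational(1, 10), Pow(Add(-11855, Mul(-200, I, Pow(5, Rational(1, 2)))), Rational(1, 2))) ≈ Add(0.20533, Mul(-10.890, I))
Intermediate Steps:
Function('D')(B) = -5 (Function('D')(B) = Mul(5, -1) = -5)
Function('q')(g) = Pow(Add(-5, g), Rational(1, 2)) (Function('q')(g) = Pow(Add(g, -5), Rational(1, 2)) = Pow(Add(-5, g), Rational(1, 2)))
Function('p')(h) = Mul(Rational(1, 2), Pow(h, -1), Add(1, h)) (Function('p')(h) = Mul(Add(1, h), Pow(Mul(2, h), -1)) = Mul(Add(1, h), Mul(Rational(1, 2), Pow(h, -1))) = Mul(Rational(1, 2), Pow(h, -1), Add(1, h)))
Pow(Add(Add(Function('p')(-10), Mul(-1, Function('q')(-15))), -119), Rational(1, 2)) = Pow(Add(Add(Mul(Rational(1, 2), Pow(-10, -1), Add(1, -10)), Mul(-1, Pow(Add(-5, -15), Rational(1, 2)))), -119), Rational(1, 2)) = Pow(Add(Add(Mul(Rational(1, 2), Rational(-1, 10), -9), Mul(-1, Pow(-20, Rational(1, 2)))), -119), Rational(1, 2)) = Pow(Add(Add(Rational(9, 20), Mul(-1, Mul(2, I, Pow(5, Rational(1, 2))))), -119), Rational(1, 2)) = Pow(Add(Add(Rational(9, 20), Mul(-2, I, Pow(5, Rational(1, 2)))), -119), Rational(1, 2)) = Pow(Add(Rational(-2371, 20), Mul(-2, I, Pow(5, Rational(1, 2)))), Rational(1, 2))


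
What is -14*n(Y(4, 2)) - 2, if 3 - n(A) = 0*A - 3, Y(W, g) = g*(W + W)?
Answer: -86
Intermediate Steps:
Y(W, g) = 2*W*g (Y(W, g) = g*(2*W) = 2*W*g)
n(A) = 6 (n(A) = 3 - (0*A - 3) = 3 - (0 - 3) = 3 - 1*(-3) = 3 + 3 = 6)
-14*n(Y(4, 2)) - 2 = -14*6 - 2 = -84 - 2 = -86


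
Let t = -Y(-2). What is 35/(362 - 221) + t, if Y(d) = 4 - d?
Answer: -811/141 ≈ -5.7518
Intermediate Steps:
t = -6 (t = -(4 - 1*(-2)) = -(4 + 2) = -1*6 = -6)
35/(362 - 221) + t = 35/(362 - 221) - 6 = 35/141 - 6 = -811/141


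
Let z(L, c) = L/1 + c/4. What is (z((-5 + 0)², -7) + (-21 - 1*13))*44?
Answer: -473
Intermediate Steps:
z(L, c) = L + c/4 (z(L, c) = L*1 + c*(¼) = L + c/4)
(z((-5 + 0)², -7) + (-21 - 1*13))*44 = (((-5 + 0)² + (¼)*(-7)) + (-21 - 1*13))*44 = (((-5)² - 7/4) + (-21 - 13))*44 = ((25 - 7/4) - 34)*44 = (93/4 - 34)*44 = -43/4*44 = -473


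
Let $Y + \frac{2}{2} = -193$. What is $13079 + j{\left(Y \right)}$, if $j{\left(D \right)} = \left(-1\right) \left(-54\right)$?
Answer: $13133$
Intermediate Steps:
$Y = -194$ ($Y = -1 - 193 = -194$)
$j{\left(D \right)} = 54$
$13079 + j{\left(Y \right)} = 13079 + 54 = 13133$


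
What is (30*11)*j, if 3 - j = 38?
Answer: -11550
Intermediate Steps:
j = -35 (j = 3 - 1*38 = 3 - 38 = -35)
(30*11)*j = (30*11)*(-35) = 330*(-35) = -11550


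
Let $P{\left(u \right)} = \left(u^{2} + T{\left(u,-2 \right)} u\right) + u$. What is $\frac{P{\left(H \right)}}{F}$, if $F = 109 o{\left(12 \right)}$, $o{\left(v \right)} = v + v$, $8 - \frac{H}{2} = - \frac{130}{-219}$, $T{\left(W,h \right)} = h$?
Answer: $\frac{2453275}{31366494} \approx 0.078213$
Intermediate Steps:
$H = \frac{3244}{219}$ ($H = 16 - 2 \left(- \frac{130}{-219}\right) = 16 - 2 \left(\left(-130\right) \left(- \frac{1}{219}\right)\right) = 16 - \frac{260}{219} = \frac{3244}{219} \approx 14.813$)
$P{\left(u \right)} = u^{2} - u$ ($P{\left(u \right)} = \left(u^{2} - 2 u\right) + u = u^{2} - u$)
$o{\left(v \right)} = 2 v$
$F = 2616$ ($F = 109 \cdot 2 \cdot 12 = 109 \cdot 24 = 2616$)
$\frac{P{\left(H \right)}}{F} = \frac{\frac{3244}{219} \left(-1 + \frac{3244}{219}\right)}{2616} = \frac{3244}{219} \cdot \frac{3025}{219} \cdot \frac{1}{2616} = \frac{9813100}{47961} \cdot \frac{1}{2616} = \frac{2453275}{31366494}$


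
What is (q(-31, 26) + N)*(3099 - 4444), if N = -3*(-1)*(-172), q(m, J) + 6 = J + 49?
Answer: 601215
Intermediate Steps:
q(m, J) = 43 + J (q(m, J) = -6 + (J + 49) = -6 + (49 + J) = 43 + J)
N = -516 (N = 3*(-172) = -516)
(q(-31, 26) + N)*(3099 - 4444) = ((43 + 26) - 516)*(3099 - 4444) = (69 - 516)*(-1345) = -447*(-1345) = 601215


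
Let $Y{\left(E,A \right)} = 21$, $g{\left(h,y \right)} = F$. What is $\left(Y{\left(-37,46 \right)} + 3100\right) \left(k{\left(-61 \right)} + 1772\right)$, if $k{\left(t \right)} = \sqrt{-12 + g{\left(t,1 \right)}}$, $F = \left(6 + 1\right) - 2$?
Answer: $5530412 + 3121 i \sqrt{7} \approx 5.5304 \cdot 10^{6} + 8257.4 i$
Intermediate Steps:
$F = 5$ ($F = 7 - 2 = 5$)
$g{\left(h,y \right)} = 5$
$k{\left(t \right)} = i \sqrt{7}$ ($k{\left(t \right)} = \sqrt{-12 + 5} = \sqrt{-7} = i \sqrt{7}$)
$\left(Y{\left(-37,46 \right)} + 3100\right) \left(k{\left(-61 \right)} + 1772\right) = \left(21 + 3100\right) \left(i \sqrt{7} + 1772\right) = 3121 \left(1772 + i \sqrt{7}\right) = 5530412 + 3121 i \sqrt{7}$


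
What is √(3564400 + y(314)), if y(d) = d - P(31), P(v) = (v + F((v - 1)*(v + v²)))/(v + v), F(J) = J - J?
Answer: √14258854/2 ≈ 1888.0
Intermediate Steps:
F(J) = 0
P(v) = ½ (P(v) = (v + 0)/(v + v) = v/((2*v)) = v*(1/(2*v)) = ½)
y(d) = -½ + d (y(d) = d - 1*½ = d - ½ = -½ + d)
√(3564400 + y(314)) = √(3564400 + (-½ + 314)) = √(3564400 + 627/2) = √(7129427/2) = √14258854/2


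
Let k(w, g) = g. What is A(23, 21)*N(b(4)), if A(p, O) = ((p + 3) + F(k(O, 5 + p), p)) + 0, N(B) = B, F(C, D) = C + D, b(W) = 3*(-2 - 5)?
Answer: -1617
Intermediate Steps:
b(W) = -21 (b(W) = 3*(-7) = -21)
A(p, O) = 8 + 3*p (A(p, O) = ((p + 3) + ((5 + p) + p)) + 0 = ((3 + p) + (5 + 2*p)) + 0 = (8 + 3*p) + 0 = 8 + 3*p)
A(23, 21)*N(b(4)) = (8 + 3*23)*(-21) = (8 + 69)*(-21) = 77*(-21) = -1617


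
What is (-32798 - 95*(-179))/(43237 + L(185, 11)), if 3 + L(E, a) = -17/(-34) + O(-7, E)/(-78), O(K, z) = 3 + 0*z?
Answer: -205309/562048 ≈ -0.36529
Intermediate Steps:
O(K, z) = 3 (O(K, z) = 3 + 0 = 3)
L(E, a) = -33/13 (L(E, a) = -3 + (-17/(-34) + 3/(-78)) = -3 + (-17*(-1/34) + 3*(-1/78)) = -3 + (½ - 1/26) = -3 + 6/13 = -33/13)
(-32798 - 95*(-179))/(43237 + L(185, 11)) = (-32798 - 95*(-179))/(43237 - 33/13) = (-32798 + 17005)/(562048/13) = -15793*13/562048 = -205309/562048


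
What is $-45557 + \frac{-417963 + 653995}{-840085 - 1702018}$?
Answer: $- \frac{115810822403}{2542103} \approx -45557.0$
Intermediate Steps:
$-45557 + \frac{-417963 + 653995}{-840085 - 1702018} = -45557 + \frac{236032}{-2542103} = -45557 + 236032 \left(- \frac{1}{2542103}\right) = -45557 - \frac{236032}{2542103} = - \frac{115810822403}{2542103}$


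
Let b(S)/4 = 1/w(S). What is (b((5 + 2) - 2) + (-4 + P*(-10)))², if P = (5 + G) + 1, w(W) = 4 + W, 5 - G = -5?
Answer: 2166784/81 ≈ 26750.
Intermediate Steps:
G = 10 (G = 5 - 1*(-5) = 5 + 5 = 10)
P = 16 (P = (5 + 10) + 1 = 15 + 1 = 16)
b(S) = 4/(4 + S)
(b((5 + 2) - 2) + (-4 + P*(-10)))² = (4/(4 + ((5 + 2) - 2)) + (-4 + 16*(-10)))² = (4/(4 + (7 - 2)) + (-4 - 160))² = (4/(4 + 5) - 164)² = (4/9 - 164)² = (-1472/9)² = 2166784/81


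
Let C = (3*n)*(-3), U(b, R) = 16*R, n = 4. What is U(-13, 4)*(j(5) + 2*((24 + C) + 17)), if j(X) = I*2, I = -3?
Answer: 256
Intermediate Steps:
C = -36 (C = (3*4)*(-3) = 12*(-3) = -36)
j(X) = -6 (j(X) = -3*2 = -6)
U(-13, 4)*(j(5) + 2*((24 + C) + 17)) = (16*4)*(-6 + 2*((24 - 36) + 17)) = 64*(-6 + 2*(-12 + 17)) = 64*(-6 + 2*5) = 64*(-6 + 10) = 64*4 = 256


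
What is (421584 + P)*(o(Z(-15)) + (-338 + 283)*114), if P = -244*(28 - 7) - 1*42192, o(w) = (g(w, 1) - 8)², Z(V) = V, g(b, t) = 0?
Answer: -2322707208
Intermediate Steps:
o(w) = 64 (o(w) = (0 - 8)² = (-8)² = 64)
P = -47316 (P = -244*21 - 42192 = -5124 - 42192 = -47316)
(421584 + P)*(o(Z(-15)) + (-338 + 283)*114) = (421584 - 47316)*(64 + (-338 + 283)*114) = 374268*(64 - 55*114) = 374268*(64 - 6270) = 374268*(-6206) = -2322707208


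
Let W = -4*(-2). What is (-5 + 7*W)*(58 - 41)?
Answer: 867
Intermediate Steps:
W = 8
(-5 + 7*W)*(58 - 41) = (-5 + 7*8)*(58 - 41) = (-5 + 56)*17 = 51*17 = 867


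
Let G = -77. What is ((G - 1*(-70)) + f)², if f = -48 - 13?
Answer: 4624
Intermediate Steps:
f = -61
((G - 1*(-70)) + f)² = ((-77 - 1*(-70)) - 61)² = ((-77 + 70) - 61)² = (-7 - 61)² = (-68)² = 4624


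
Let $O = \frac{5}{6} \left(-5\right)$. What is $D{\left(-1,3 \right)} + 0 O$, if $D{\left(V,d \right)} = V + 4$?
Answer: $3$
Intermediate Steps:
$D{\left(V,d \right)} = 4 + V$
$O = - \frac{25}{6}$ ($O = 5 \cdot \frac{1}{6} \left(-5\right) = \frac{5}{6} \left(-5\right) = - \frac{25}{6} \approx -4.1667$)
$D{\left(-1,3 \right)} + 0 O = \left(4 - 1\right) + 0 \left(- \frac{25}{6}\right) = 3 + 0 = 3$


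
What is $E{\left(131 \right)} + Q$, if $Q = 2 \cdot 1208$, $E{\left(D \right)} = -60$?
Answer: $2356$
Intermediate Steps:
$Q = 2416$
$E{\left(131 \right)} + Q = -60 + 2416 = 2356$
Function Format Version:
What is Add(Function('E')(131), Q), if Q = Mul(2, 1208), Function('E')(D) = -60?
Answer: 2356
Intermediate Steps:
Q = 2416
Add(Function('E')(131), Q) = Add(-60, 2416) = 2356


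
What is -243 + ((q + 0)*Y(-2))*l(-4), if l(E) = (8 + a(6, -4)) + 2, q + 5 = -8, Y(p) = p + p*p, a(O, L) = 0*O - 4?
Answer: -399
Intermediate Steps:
a(O, L) = -4 (a(O, L) = 0 - 4 = -4)
Y(p) = p + p**2
q = -13 (q = -5 - 8 = -13)
l(E) = 6 (l(E) = (8 - 4) + 2 = 4 + 2 = 6)
-243 + ((q + 0)*Y(-2))*l(-4) = -243 + ((-13 + 0)*(-2*(1 - 2)))*6 = -243 - (-26)*(-1)*6 = -243 - 13*2*6 = -243 - 26*6 = -243 - 156 = -399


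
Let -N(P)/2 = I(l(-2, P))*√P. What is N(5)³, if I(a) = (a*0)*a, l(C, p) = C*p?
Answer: 0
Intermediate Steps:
I(a) = 0 (I(a) = 0*a = 0)
N(P) = 0 (N(P) = -0*√P = -2*0 = 0)
N(5)³ = 0³ = 0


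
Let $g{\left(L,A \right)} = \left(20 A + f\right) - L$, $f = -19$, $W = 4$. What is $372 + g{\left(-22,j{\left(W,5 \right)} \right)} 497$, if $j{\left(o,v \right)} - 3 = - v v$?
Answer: $-216817$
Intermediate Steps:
$j{\left(o,v \right)} = 3 - v^{2}$ ($j{\left(o,v \right)} = 3 + - v v = 3 - v^{2}$)
$g{\left(L,A \right)} = -19 - L + 20 A$ ($g{\left(L,A \right)} = \left(20 A - 19\right) - L = \left(-19 + 20 A\right) - L = -19 - L + 20 A$)
$372 + g{\left(-22,j{\left(W,5 \right)} \right)} 497 = 372 + \left(-19 - -22 + 20 \left(3 - 5^{2}\right)\right) 497 = 372 + \left(-19 + 22 + 20 \left(3 - 25\right)\right) 497 = 372 + \left(-19 + 22 + 20 \left(-22\right)\right) 497 = 372 + \left(-19 + 22 - 440\right) 497 = 372 - 217189 = -216817$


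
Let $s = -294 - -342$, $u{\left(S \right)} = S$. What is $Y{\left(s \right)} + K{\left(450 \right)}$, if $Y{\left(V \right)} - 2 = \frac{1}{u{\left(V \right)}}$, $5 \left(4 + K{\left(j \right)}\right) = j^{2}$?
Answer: $\frac{1943905}{48} \approx 40498.0$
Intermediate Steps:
$K{\left(j \right)} = -4 + \frac{j^{2}}{5}$
$s = 48$ ($s = -294 + 342 = 48$)
$Y{\left(V \right)} = 2 + \frac{1}{V}$
$Y{\left(s \right)} + K{\left(450 \right)} = \left(2 + \frac{1}{48}\right) - \left(4 - \frac{450^{2}}{5}\right) = \left(2 + \frac{1}{48}\right) + \left(-4 + \frac{1}{5} \cdot 202500\right) = \frac{97}{48} + \left(-4 + 40500\right) = \frac{97}{48} + 40496 = \frac{1943905}{48}$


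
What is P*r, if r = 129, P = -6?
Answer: -774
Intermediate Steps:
P*r = -6*129 = -774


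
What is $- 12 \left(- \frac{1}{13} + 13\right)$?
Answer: $- \frac{2016}{13} \approx -155.08$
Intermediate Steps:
$- 12 \left(- \frac{1}{13} + 13\right) = \left(-12\right) \frac{168}{13} = - \frac{2016}{13}$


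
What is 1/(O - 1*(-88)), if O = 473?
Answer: 1/561 ≈ 0.0017825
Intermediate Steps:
1/(O - 1*(-88)) = 1/(473 - 1*(-88)) = 1/(473 + 88) = 1/561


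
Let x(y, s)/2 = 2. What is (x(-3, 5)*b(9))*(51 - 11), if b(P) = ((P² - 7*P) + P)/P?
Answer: 480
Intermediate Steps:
x(y, s) = 4 (x(y, s) = 2*2 = 4)
b(P) = (P² - 6*P)/P
(x(-3, 5)*b(9))*(51 - 11) = (4*(-6 + 9))*(51 - 11) = (4*3)*40 = 12*40 = 480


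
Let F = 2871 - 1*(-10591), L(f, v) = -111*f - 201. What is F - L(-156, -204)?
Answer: -3653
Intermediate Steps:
L(f, v) = -201 - 111*f
F = 13462 (F = 2871 + 10591 = 13462)
F - L(-156, -204) = 13462 - (-201 - 111*(-156)) = 13462 - (-201 + 17316) = 13462 - 1*17115 = 13462 - 17115 = -3653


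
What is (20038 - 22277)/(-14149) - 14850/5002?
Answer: -99456586/35386649 ≈ -2.8106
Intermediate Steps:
(20038 - 22277)/(-14149) - 14850/5002 = -2239*(-1/14149) - 14850*1/5002 = 2239/14149 - 7425/2501 = -99456586/35386649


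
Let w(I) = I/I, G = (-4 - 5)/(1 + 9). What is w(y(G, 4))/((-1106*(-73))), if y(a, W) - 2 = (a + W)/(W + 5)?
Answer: 1/80738 ≈ 1.2386e-5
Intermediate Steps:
G = -9/10 ≈ -0.90000
y(a, W) = 2 + (W + a)/(5 + W) (y(a, W) = 2 + (a + W)/(W + 5) = 2 + (W + a)/(5 + W))
w(I) = 1
w(y(G, 4))/((-1106*(-73))) = 1/(-1106*(-73)) = 1/80738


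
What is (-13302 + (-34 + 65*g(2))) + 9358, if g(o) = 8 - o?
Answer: -3588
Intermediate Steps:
(-13302 + (-34 + 65*g(2))) + 9358 = (-13302 + (-34 + 65*(8 - 1*2))) + 9358 = (-13302 + (-34 + 65*(8 - 2))) + 9358 = (-13302 + (-34 + 65*6)) + 9358 = (-13302 + (-34 + 390)) + 9358 = (-13302 + 356) + 9358 = -12946 + 9358 = -3588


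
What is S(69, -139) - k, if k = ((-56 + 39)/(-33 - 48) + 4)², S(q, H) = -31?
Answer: -319672/6561 ≈ -48.723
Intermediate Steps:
k = 116281/6561 (k = (-17/(-81) + 4)² = (-17*(-1/81) + 4)² = (17/81 + 4)² = (341/81)² = 116281/6561 ≈ 17.723)
S(69, -139) - k = -31 - 1*116281/6561 = -31 - 116281/6561 = -319672/6561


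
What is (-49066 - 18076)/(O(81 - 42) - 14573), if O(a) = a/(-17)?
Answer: 570707/123890 ≈ 4.6066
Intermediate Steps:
O(a) = -a/17 (O(a) = a*(-1/17) = -a/17)
(-49066 - 18076)/(O(81 - 42) - 14573) = (-49066 - 18076)/(-(81 - 42)/17 - 14573) = -67142/(-1/17*39 - 14573) = -67142/(-39/17 - 14573) = -67142/(-247780/17) = -67142*(-17/247780) = 570707/123890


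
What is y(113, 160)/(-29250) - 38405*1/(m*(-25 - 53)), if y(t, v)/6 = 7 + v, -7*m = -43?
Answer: 11196671/139750 ≈ 80.119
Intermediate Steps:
m = 43/7 (m = -1/7*(-43) = 43/7 ≈ 6.1429)
y(t, v) = 42 + 6*v (y(t, v) = 6*(7 + v) = 42 + 6*v)
y(113, 160)/(-29250) - 38405*1/(m*(-25 - 53)) = (42 + 6*160)/(-29250) - 38405*7/(43*(-25 - 53)) = (42 + 960)*(-1/29250) - 38405/((43/7)*(-78)) = 1002*(-1/29250) - 38405/(-3354/7) = -167/4875 - 38405*(-7/3354) = -167/4875 + 268835/3354 = 11196671/139750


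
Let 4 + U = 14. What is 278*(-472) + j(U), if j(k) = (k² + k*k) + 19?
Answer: -130997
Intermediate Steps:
U = 10 (U = -4 + 14 = 10)
j(k) = 19 + 2*k² (j(k) = (k² + k²) + 19 = 2*k² + 19 = 19 + 2*k²)
278*(-472) + j(U) = 278*(-472) + (19 + 2*10²) = -131216 + (19 + 2*100) = -131216 + (19 + 200) = -131216 + 219 = -130997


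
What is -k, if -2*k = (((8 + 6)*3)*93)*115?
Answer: 224595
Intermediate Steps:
k = -224595 (k = -((8 + 6)*3)*93*115/2 = -(14*3)*93*115/2 = -42*93*115/2 = -1953*115 = -½*449190 = -224595)
-k = -1*(-224595) = 224595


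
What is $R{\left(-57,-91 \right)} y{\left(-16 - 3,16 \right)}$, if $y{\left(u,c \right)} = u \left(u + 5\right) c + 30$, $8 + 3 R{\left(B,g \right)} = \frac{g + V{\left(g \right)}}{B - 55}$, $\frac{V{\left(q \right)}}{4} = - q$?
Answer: $- \frac{357881}{24} \approx -14912.0$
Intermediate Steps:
$V{\left(q \right)} = - 4 q$ ($V{\left(q \right)} = 4 \left(- q\right) = - 4 q$)
$R{\left(B,g \right)} = - \frac{8}{3} - \frac{g}{-55 + B}$ ($R{\left(B,g \right)} = - \frac{8}{3} + \frac{\left(g - 4 g\right) \frac{1}{B - 55}}{3} = - \frac{8}{3} + \frac{- 3 g \frac{1}{-55 + B}}{3} = - \frac{8}{3} + \frac{\left(-3\right) g \frac{1}{-55 + B}}{3} = - \frac{8}{3} - \frac{g}{-55 + B}$)
$y{\left(u,c \right)} = 30 + c u \left(5 + u\right)$ ($y{\left(u,c \right)} = u \left(5 + u\right) c + 30 = c u \left(5 + u\right) + 30 = 30 + c u \left(5 + u\right)$)
$R{\left(-57,-91 \right)} y{\left(-16 - 3,16 \right)} = \frac{440 - -456 - -273}{3 \left(-55 - 57\right)} \left(30 + 16 \left(-16 - 3\right)^{2} + 5 \cdot 16 \left(-16 - 3\right)\right) = \frac{440 + 456 + 273}{3 \left(-112\right)} \left(30 + 16 \left(-19\right)^{2} + 5 \cdot 16 \left(-19\right)\right) = \frac{1}{3} \left(- \frac{1}{112}\right) 1169 \left(30 + 16 \cdot 361 - 1520\right) = - \frac{167 \left(30 + 5776 - 1520\right)}{48} = \left(- \frac{167}{48}\right) 4286 = - \frac{357881}{24}$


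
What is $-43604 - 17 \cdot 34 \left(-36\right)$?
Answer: $-22796$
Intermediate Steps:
$-43604 - 17 \cdot 34 \left(-36\right) = -43604 - 578 \left(-36\right) = -43604 - -20808 = -43604 + 20808 = -22796$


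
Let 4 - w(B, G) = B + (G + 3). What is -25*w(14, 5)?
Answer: 450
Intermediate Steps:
w(B, G) = 1 - B - G (w(B, G) = 4 - (B + (G + 3)) = 4 - (B + (3 + G)) = 4 - (3 + B + G) = 4 + (-3 - B - G) = 1 - B - G)
-25*w(14, 5) = -25*(1 - 1*14 - 1*5) = -25*(1 - 14 - 5) = -25*(-18) = 450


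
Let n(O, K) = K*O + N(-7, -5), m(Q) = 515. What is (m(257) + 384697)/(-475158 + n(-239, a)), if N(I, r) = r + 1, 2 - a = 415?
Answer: -128404/125485 ≈ -1.0233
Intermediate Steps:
a = -413 (a = 2 - 1*415 = 2 - 415 = -413)
N(I, r) = 1 + r
n(O, K) = -4 + K*O (n(O, K) = K*O + (1 - 5) = K*O - 4 = -4 + K*O)
(m(257) + 384697)/(-475158 + n(-239, a)) = (515 + 384697)/(-475158 + (-4 - 413*(-239))) = 385212/(-475158 + (-4 + 98707)) = 385212/(-475158 + 98703) = 385212/(-376455) = 385212*(-1/376455) = -128404/125485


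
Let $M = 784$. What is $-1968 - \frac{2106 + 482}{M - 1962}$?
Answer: $- \frac{1157858}{589} \approx -1965.8$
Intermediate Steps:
$-1968 - \frac{2106 + 482}{M - 1962} = -1968 - \frac{2106 + 482}{784 - 1962} = -1968 - \frac{2588}{-1178} = -1968 - 2588 \left(- \frac{1}{1178}\right) = -1968 - - \frac{1294}{589} = -1968 + \frac{1294}{589} = - \frac{1157858}{589}$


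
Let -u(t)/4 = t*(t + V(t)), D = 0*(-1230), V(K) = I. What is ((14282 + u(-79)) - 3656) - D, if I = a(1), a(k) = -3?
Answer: -15286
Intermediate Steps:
I = -3
V(K) = -3
D = 0
u(t) = -4*t*(-3 + t) (u(t) = -4*t*(t - 3) = -4*t*(-3 + t))
((14282 + u(-79)) - 3656) - D = ((14282 + 4*(-79)*(3 - 1*(-79))) - 3656) - 1*0 = ((14282 + 4*(-79)*(3 + 79)) - 3656) + 0 = ((14282 + 4*(-79)*82) - 3656) + 0 = ((14282 - 25912) - 3656) + 0 = (-11630 - 3656) + 0 = -15286 + 0 = -15286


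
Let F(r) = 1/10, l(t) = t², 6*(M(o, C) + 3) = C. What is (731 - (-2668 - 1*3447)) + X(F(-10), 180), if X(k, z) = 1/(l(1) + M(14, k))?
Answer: 814614/119 ≈ 6845.5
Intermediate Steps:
M(o, C) = -3 + C/6
F(r) = ⅒
X(k, z) = 1/(-2 + k/6) (X(k, z) = 1/(1² + (-3 + k/6)) = 1/(1 + (-3 + k/6)) = 1/(-2 + k/6))
(731 - (-2668 - 1*3447)) + X(F(-10), 180) = (731 - (-2668 - 1*3447)) + 6/(-12 + ⅒) = (731 - (-2668 - 3447)) + 6/(-119/10) = (731 - 1*(-6115)) + 6*(-10/119) = (731 + 6115) - 60/119 = 6846 - 60/119 = 814614/119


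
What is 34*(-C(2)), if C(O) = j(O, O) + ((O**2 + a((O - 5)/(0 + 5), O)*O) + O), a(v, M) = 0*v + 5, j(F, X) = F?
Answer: -612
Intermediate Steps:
a(v, M) = 5 (a(v, M) = 0 + 5 = 5)
C(O) = O**2 + 7*O (C(O) = O + ((O**2 + 5*O) + O) = O + (O**2 + 6*O) = O**2 + 7*O)
34*(-C(2)) = 34*(-2*(7 + 2)) = 34*(-2*9) = 34*(-1*18) = 34*(-18) = -612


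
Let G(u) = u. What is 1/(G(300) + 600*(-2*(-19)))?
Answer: 1/23100 ≈ 4.3290e-5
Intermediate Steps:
1/(G(300) + 600*(-2*(-19))) = 1/(300 + 600*(-2*(-19))) = 1/(300 + 600*38) = 1/(300 + 22800) = 1/23100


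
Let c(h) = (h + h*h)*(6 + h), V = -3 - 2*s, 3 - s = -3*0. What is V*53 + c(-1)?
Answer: -477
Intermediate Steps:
s = 3 (s = 3 - (-3)*0 = 3 - 1*0 = 3 + 0 = 3)
V = -9 (V = -3 - 2*3 = -3 - 6 = -9)
c(h) = (6 + h)*(h + h²) (c(h) = (h + h²)*(6 + h) = (6 + h)*(h + h²))
V*53 + c(-1) = -9*53 - (6 + (-1)² + 7*(-1)) = -477 - (6 + 1 - 7) = -477 - 1*0 = -477 + 0 = -477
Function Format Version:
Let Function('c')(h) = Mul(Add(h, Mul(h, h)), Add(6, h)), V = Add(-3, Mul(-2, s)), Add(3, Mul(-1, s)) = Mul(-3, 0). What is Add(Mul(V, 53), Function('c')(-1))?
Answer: -477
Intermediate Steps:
s = 3 (s = Add(3, Mul(-1, Mul(-3, 0))) = Add(3, Mul(-1, 0)) = Add(3, 0) = 3)
V = -9 (V = Add(-3, Mul(-2, 3)) = Add(-3, -6) = -9)
Function('c')(h) = Mul(Add(6, h), Add(h, Pow(h, 2))) (Function('c')(h) = Mul(Add(h, Pow(h, 2)), Add(6, h)) = Mul(Add(6, h), Add(h, Pow(h, 2))))
Add(Mul(V, 53), Function('c')(-1)) = Add(Mul(-9, 53), Mul(-1, Add(6, Pow(-1, 2), Mul(7, -1)))) = Add(-477, Mul(-1, Add(6, 1, -7))) = Add(-477, Mul(-1, 0)) = Add(-477, 0) = -477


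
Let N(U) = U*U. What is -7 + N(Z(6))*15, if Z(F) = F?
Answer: 533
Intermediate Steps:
N(U) = U²
-7 + N(Z(6))*15 = -7 + 6²*15 = -7 + 36*15 = -7 + 540 = 533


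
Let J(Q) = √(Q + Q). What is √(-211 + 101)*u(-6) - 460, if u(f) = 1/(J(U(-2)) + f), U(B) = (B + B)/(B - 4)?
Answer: -460 - 9*I*√110/52 - I*√330/52 ≈ -460.0 - 2.1646*I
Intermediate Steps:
U(B) = 2*B/(-4 + B) (U(B) = (2*B)/(-4 + B) = 2*B/(-4 + B))
J(Q) = √2*√Q (J(Q) = √(2*Q) = √2*√Q)
u(f) = 1/(f + 2*√3/3) (u(f) = 1/(√2*√(2*(-2)/(-4 - 2)) + f) = 1/(√2*√(2*(-2)/(-6)) + f) = 1/(√2*√(2*(-2)*(-⅙)) + f) = 1/(√2*√(⅔) + f) = 1/(√2*(√6/3) + f) = 1/(2*√3/3 + f) = 1/(f + 2*√3/3))
√(-211 + 101)*u(-6) - 460 = √(-211 + 101)*(3/(2*√3 + 3*(-6))) - 460 = √(-110)*(3/(2*√3 - 18)) - 460 = (I*√110)*(3/(-18 + 2*√3)) - 460 = 3*I*√110/(-18 + 2*√3) - 460 = -460 + 3*I*√110/(-18 + 2*√3)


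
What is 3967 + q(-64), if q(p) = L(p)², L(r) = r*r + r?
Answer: 16260991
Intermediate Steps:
L(r) = r + r² (L(r) = r² + r = r + r²)
q(p) = p²*(1 + p)² (q(p) = (p*(1 + p))² = p²*(1 + p)²)
3967 + q(-64) = 3967 + (-64)²*(1 - 64)² = 3967 + 4096*(-63)² = 3967 + 4096*3969 = 3967 + 16257024 = 16260991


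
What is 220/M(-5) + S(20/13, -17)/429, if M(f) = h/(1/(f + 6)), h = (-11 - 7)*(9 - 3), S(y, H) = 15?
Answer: -7730/3861 ≈ -2.0021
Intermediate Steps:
h = -108 (h = -18*6 = -108)
M(f) = -648 - 108*f (M(f) = -(648 + 108*f) = -108*(6 + f) = -648 - 108*f)
220/M(-5) + S(20/13, -17)/429 = 220/(-648 - 108*(-5)) + 15/429 = 220/(-648 + 540) + 15*(1/429) = 220/(-108) + 5/143 = 220*(-1/108) + 5/143 = -55/27 + 5/143 = -7730/3861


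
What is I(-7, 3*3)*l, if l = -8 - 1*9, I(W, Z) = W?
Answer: 119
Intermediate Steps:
l = -17 (l = -8 - 9 = -17)
I(-7, 3*3)*l = -7*(-17) = 119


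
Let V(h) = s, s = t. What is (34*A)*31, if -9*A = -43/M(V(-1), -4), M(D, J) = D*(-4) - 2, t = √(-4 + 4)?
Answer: -22661/9 ≈ -2517.9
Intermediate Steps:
t = 0 (t = √0 = 0)
s = 0
V(h) = 0
M(D, J) = -2 - 4*D (M(D, J) = -4*D - 2 = -2 - 4*D)
A = -43/18 (A = -(-43)/(9*(-2 - 4*0)) = -(-43)/(9*(-2 + 0)) = -(-43)/(9*(-2)) = -(-43)*(-1)/(9*2) = -⅑*43/2 = -43/18 ≈ -2.3889)
(34*A)*31 = (34*(-43/18))*31 = -731/9*31 = -22661/9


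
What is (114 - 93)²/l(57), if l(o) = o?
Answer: 147/19 ≈ 7.7368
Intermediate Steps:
(114 - 93)²/l(57) = (114 - 93)²/57 = 21²*(1/57) = 441*(1/57) = 147/19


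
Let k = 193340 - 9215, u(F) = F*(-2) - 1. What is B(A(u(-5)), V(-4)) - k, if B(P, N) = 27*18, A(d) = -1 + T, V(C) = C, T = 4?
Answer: -183639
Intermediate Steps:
u(F) = -1 - 2*F (u(F) = -2*F - 1 = -1 - 2*F)
A(d) = 3 (A(d) = -1 + 4 = 3)
k = 184125
B(P, N) = 486
B(A(u(-5)), V(-4)) - k = 486 - 1*184125 = 486 - 184125 = -183639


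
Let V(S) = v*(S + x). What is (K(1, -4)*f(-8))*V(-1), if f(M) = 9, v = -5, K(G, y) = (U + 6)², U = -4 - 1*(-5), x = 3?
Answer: -4410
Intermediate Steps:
U = 1 (U = -4 + 5 = 1)
K(G, y) = 49 (K(G, y) = (1 + 6)² = 7² = 49)
V(S) = -15 - 5*S (V(S) = -5*(S + 3) = -5*(3 + S) = -15 - 5*S)
(K(1, -4)*f(-8))*V(-1) = (49*9)*(-15 - 5*(-1)) = 441*(-15 + 5) = 441*(-10) = -4410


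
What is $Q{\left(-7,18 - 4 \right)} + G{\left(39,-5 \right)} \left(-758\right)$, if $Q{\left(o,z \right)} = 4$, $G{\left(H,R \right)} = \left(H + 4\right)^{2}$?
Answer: $-1401538$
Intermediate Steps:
$G{\left(H,R \right)} = \left(4 + H\right)^{2}$
$Q{\left(-7,18 - 4 \right)} + G{\left(39,-5 \right)} \left(-758\right) = 4 + \left(4 + 39\right)^{2} \left(-758\right) = 4 + 43^{2} \left(-758\right) = 4 + 1849 \left(-758\right) = 4 - 1401542 = -1401538$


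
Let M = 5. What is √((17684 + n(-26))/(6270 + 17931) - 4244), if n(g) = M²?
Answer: I*√276136999815/8067 ≈ 65.14*I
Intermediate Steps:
n(g) = 25 (n(g) = 5² = 25)
√((17684 + n(-26))/(6270 + 17931) - 4244) = √((17684 + 25)/(6270 + 17931) - 4244) = √(17709/24201 - 4244) = √(17709*(1/24201) - 4244) = √(5903/8067 - 4244) = √(-34230445/8067) = I*√276136999815/8067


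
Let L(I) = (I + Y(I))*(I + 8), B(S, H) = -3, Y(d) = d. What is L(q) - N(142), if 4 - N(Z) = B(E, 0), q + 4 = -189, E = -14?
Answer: 71403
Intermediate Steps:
q = -193 (q = -4 - 189 = -193)
N(Z) = 7 (N(Z) = 4 - 1*(-3) = 4 + 3 = 7)
L(I) = 2*I*(8 + I) (L(I) = (I + I)*(I + 8) = (2*I)*(8 + I) = 2*I*(8 + I))
L(q) - N(142) = 2*(-193)*(8 - 193) - 1*7 = 2*(-193)*(-185) - 7 = 71410 - 7 = 71403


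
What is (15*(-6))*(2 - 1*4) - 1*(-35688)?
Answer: 35868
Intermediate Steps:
(15*(-6))*(2 - 1*4) - 1*(-35688) = -90*(2 - 4) + 35688 = -90*(-2) + 35688 = 180 + 35688 = 35868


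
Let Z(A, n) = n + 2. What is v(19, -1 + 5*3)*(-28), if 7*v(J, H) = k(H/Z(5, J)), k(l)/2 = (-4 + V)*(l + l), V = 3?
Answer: 32/3 ≈ 10.667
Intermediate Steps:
Z(A, n) = 2 + n
k(l) = -4*l (k(l) = 2*((-4 + 3)*(l + l)) = 2*(-2*l) = -4*l)
v(J, H) = -4*H/(7*(2 + J)) (v(J, H) = (-4*H/(2 + J))/7 = -4*H/(7*(2 + J)))
v(19, -1 + 5*3)*(-28) = -4*(-1 + 5*3)/(14 + 7*19)*(-28) = -4*(-1 + 15)/(14 + 133)*(-28) = -4*14/147*(-28) = -4*14*1/147*(-28) = -8/21*(-28) = 32/3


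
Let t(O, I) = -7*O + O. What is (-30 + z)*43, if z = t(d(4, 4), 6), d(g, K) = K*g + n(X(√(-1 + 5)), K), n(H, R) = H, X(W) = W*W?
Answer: -6450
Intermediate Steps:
X(W) = W²
d(g, K) = 4 + K*g (d(g, K) = K*g + (√(-1 + 5))² = K*g + (√4)² = K*g + 2² = K*g + 4 = 4 + K*g)
t(O, I) = -6*O
z = -120 (z = -6*(4 + 4*4) = -6*(4 + 16) = -6*20 = -120)
(-30 + z)*43 = (-30 - 120)*43 = -150*43 = -6450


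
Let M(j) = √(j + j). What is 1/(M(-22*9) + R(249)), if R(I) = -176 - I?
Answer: -425/181021 - 6*I*√11/181021 ≈ -0.0023478 - 0.00010993*I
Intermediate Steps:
M(j) = √2*√j (M(j) = √(2*j) = √2*√j)
1/(M(-22*9) + R(249)) = 1/(√2*√(-22*9) + (-176 - 1*249)) = 1/(√2*√(-198) + (-176 - 249)) = 1/(√2*(3*I*√22) - 425) = 1/(6*I*√11 - 425) = 1/(-425 + 6*I*√11)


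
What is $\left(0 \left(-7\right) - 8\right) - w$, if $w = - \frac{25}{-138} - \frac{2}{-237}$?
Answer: $- \frac{29761}{3634} \approx -8.1896$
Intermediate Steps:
$w = \frac{689}{3634}$ ($w = \left(-25\right) \left(- \frac{1}{138}\right) - - \frac{2}{237} = \frac{25}{138} + \frac{2}{237} = \frac{689}{3634} \approx 0.1896$)
$\left(0 \left(-7\right) - 8\right) - w = \left(0 \left(-7\right) - 8\right) - \frac{689}{3634} = \left(0 - 8\right) - \frac{689}{3634} = -8 - \frac{689}{3634} = - \frac{29761}{3634}$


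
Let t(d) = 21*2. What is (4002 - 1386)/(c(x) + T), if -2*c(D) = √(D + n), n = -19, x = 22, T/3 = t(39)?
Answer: 439488/21167 + 1744*√3/21167 ≈ 20.906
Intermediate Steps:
t(d) = 42
T = 126 (T = 3*42 = 126)
c(D) = -√(-19 + D)/2 (c(D) = -√(D - 19)/2 = -√(-19 + D)/2)
(4002 - 1386)/(c(x) + T) = (4002 - 1386)/(-√(-19 + 22)/2 + 126) = 2616/(-√3/2 + 126) = 2616/(126 - √3/2)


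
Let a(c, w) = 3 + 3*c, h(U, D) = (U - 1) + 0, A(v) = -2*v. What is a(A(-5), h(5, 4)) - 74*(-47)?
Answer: 3511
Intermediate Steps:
h(U, D) = -1 + U (h(U, D) = (-1 + U) + 0 = -1 + U)
a(A(-5), h(5, 4)) - 74*(-47) = (3 + 3*(-2*(-5))) - 74*(-47) = (3 + 3*10) + 3478 = (3 + 30) + 3478 = 33 + 3478 = 3511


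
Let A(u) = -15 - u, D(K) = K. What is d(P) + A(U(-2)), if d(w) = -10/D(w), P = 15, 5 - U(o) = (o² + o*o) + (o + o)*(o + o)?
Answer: 10/3 ≈ 3.3333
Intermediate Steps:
U(o) = 5 - 6*o² (U(o) = 5 - ((o² + o*o) + (o + o)*(o + o)) = 5 - ((o² + o²) + (2*o)*(2*o)) = 5 - (2*o² + 4*o²) = 5 - 6*o²)
d(w) = -10/w
d(P) + A(U(-2)) = -10/15 + (-15 - (5 - 6*(-2)²)) = -10*1/15 + (-15 - (5 - 6*4)) = -⅔ + (-15 - (5 - 24)) = -⅔ + (-15 - 1*(-19)) = -⅔ + (-15 + 19) = -⅔ + 4 = 10/3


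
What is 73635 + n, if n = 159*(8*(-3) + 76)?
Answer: 81903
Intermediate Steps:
n = 8268 (n = 159*(-24 + 76) = 159*52 = 8268)
73635 + n = 73635 + 8268 = 81903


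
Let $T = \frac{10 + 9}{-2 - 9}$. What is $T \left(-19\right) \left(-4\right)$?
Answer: $- \frac{1444}{11} \approx -131.27$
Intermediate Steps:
$T = - \frac{19}{11}$ ($T = \frac{19}{-11} = 19 \left(- \frac{1}{11}\right) = - \frac{19}{11} \approx -1.7273$)
$T \left(-19\right) \left(-4\right) = \left(- \frac{19}{11}\right) \left(-19\right) \left(-4\right) = \frac{361}{11} \left(-4\right) = - \frac{1444}{11}$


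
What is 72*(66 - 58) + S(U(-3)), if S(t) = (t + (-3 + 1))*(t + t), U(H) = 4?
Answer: 592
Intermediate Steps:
S(t) = 2*t*(-2 + t) (S(t) = (t - 2)*(2*t) = (-2 + t)*(2*t) = 2*t*(-2 + t))
72*(66 - 58) + S(U(-3)) = 72*(66 - 58) + 2*4*(-2 + 4) = 72*8 + 2*4*2 = 576 + 16 = 592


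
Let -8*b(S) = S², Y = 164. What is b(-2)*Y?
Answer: -82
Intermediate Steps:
b(S) = -S²/8
b(-2)*Y = -⅛*(-2)²*164 = -⅛*4*164 = -½*164 = -82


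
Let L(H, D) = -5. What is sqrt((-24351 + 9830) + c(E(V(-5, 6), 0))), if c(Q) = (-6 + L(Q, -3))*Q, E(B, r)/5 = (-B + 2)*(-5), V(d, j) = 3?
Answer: 6*I*sqrt(411) ≈ 121.64*I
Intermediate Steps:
E(B, r) = -50 + 25*B (E(B, r) = 5*((-B + 2)*(-5)) = 5*((2 - B)*(-5)) = 5*(-10 + 5*B) = -50 + 25*B)
c(Q) = -11*Q (c(Q) = (-6 - 5)*Q = -11*Q)
sqrt((-24351 + 9830) + c(E(V(-5, 6), 0))) = sqrt((-24351 + 9830) - 11*(-50 + 25*3)) = sqrt(-14521 - 11*(-50 + 75)) = sqrt(-14521 - 11*25) = sqrt(-14521 - 275) = sqrt(-14796) = 6*I*sqrt(411)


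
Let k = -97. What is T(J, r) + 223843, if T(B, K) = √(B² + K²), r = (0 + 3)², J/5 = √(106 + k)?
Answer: 223843 + 3*√34 ≈ 2.2386e+5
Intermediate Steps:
J = 15 (J = 5*√(106 - 97) = 5*√9 = 5*3 = 15)
r = 9 (r = 3² = 9)
T(J, r) + 223843 = √(15² + 9²) + 223843 = √(225 + 81) + 223843 = √306 + 223843 = 3*√34 + 223843 = 223843 + 3*√34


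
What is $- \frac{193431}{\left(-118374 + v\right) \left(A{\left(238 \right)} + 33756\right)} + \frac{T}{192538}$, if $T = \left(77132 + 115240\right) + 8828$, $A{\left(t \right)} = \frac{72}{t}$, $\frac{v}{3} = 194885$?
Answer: $\frac{62808897406178753}{60105575083671000} \approx 1.045$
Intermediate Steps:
$v = 584655$ ($v = 3 \cdot 194885 = 584655$)
$T = 201200$ ($T = 192372 + 8828 = 201200$)
$- \frac{193431}{\left(-118374 + v\right) \left(A{\left(238 \right)} + 33756\right)} + \frac{T}{192538} = - \frac{193431}{\left(-118374 + 584655\right) \left(\frac{72}{238} + 33756\right)} + \frac{201200}{192538} = - \frac{193431}{466281 \left(72 \cdot \frac{1}{238} + 33756\right)} + 201200 \cdot \frac{1}{192538} = - \frac{193431}{466281 \left(\frac{36}{119} + 33756\right)} + \frac{100600}{96269} = - \frac{193431}{466281 \cdot \frac{4017000}{119}} + \frac{100600}{96269} = - \frac{193431}{\frac{1873050777000}{119}} + \frac{100600}{96269} = \left(-193431\right) \frac{119}{1873050777000} + \frac{100600}{96269} = - \frac{7672763}{624350259000} + \frac{100600}{96269} = \frac{62808897406178753}{60105575083671000}$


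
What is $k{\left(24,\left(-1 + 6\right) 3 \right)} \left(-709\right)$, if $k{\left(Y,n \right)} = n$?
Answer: $-10635$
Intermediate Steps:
$k{\left(24,\left(-1 + 6\right) 3 \right)} \left(-709\right) = \left(-1 + 6\right) 3 \left(-709\right) = 5 \cdot 3 \left(-709\right) = 15 \left(-709\right) = -10635$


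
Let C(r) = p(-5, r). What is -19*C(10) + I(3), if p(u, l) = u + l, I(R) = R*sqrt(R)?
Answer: -95 + 3*sqrt(3) ≈ -89.804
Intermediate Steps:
I(R) = R**(3/2)
p(u, l) = l + u
C(r) = -5 + r (C(r) = r - 5 = -5 + r)
-19*C(10) + I(3) = -19*(-5 + 10) + 3**(3/2) = -19*5 + 3*sqrt(3) = -95 + 3*sqrt(3)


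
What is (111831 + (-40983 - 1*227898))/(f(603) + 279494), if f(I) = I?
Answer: -157050/280097 ≈ -0.56070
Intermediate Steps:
(111831 + (-40983 - 1*227898))/(f(603) + 279494) = (111831 + (-40983 - 1*227898))/(603 + 279494) = (111831 + (-40983 - 227898))/280097 = (111831 - 268881)*(1/280097) = -157050*1/280097 = -157050/280097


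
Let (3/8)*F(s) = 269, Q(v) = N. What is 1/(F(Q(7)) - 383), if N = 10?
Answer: 3/1003 ≈ 0.0029910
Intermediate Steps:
Q(v) = 10
F(s) = 2152/3 (F(s) = (8/3)*269 = 2152/3)
1/(F(Q(7)) - 383) = 1/(2152/3 - 383) = 1/(1003/3) = 3/1003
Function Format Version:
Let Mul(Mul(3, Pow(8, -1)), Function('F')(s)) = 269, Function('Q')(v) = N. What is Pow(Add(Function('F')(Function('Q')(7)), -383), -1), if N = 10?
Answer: Rational(3, 1003) ≈ 0.0029910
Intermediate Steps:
Function('Q')(v) = 10
Function('F')(s) = Rational(2152, 3) (Function('F')(s) = Mul(Rational(8, 3), 269) = Rational(2152, 3))
Pow(Add(Function('F')(Function('Q')(7)), -383), -1) = Pow(Add(Rational(2152, 3), -383), -1) = Pow(Rational(1003, 3), -1) = Rational(3, 1003)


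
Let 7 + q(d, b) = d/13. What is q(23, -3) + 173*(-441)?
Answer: -991877/13 ≈ -76298.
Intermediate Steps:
q(d, b) = -7 + d/13
q(23, -3) + 173*(-441) = (-7 + (1/13)*23) + 173*(-441) = (-7 + 23/13) - 76293 = -68/13 - 76293 = -991877/13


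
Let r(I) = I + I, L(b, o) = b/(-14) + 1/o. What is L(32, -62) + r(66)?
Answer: 56289/434 ≈ 129.70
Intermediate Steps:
L(b, o) = 1/o - b/14 (L(b, o) = b*(-1/14) + 1/o = -b/14 + 1/o = 1/o - b/14)
r(I) = 2*I
L(32, -62) + r(66) = (1/(-62) - 1/14*32) + 2*66 = (-1/62 - 16/7) + 132 = -999/434 + 132 = 56289/434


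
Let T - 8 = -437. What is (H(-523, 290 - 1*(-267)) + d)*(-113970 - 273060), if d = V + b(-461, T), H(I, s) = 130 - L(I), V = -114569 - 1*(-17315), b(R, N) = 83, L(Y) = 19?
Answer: 37565131800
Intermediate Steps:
T = -429 (T = 8 - 437 = -429)
V = -97254 (V = -114569 + 17315 = -97254)
H(I, s) = 111 (H(I, s) = 130 - 1*19 = 130 - 19 = 111)
d = -97171 (d = -97254 + 83 = -97171)
(H(-523, 290 - 1*(-267)) + d)*(-113970 - 273060) = (111 - 97171)*(-113970 - 273060) = -97060*(-387030) = 37565131800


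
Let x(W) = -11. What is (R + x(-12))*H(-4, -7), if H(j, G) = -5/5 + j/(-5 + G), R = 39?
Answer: -56/3 ≈ -18.667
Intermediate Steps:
H(j, G) = -1 + j/(-5 + G) (H(j, G) = -5*⅕ + j/(-5 + G) = -1 + j/(-5 + G))
(R + x(-12))*H(-4, -7) = (39 - 11)*((5 - 4 - 1*(-7))/(-5 - 7)) = 28*((5 - 4 + 7)/(-12)) = 28*(-1/12*8) = 28*(-⅔) = -56/3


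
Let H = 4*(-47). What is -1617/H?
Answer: 1617/188 ≈ 8.6011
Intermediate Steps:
H = -188
-1617/H = -1617/(-188) = -1617*(-1/188) = 1617/188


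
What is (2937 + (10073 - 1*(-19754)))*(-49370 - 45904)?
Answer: -3121557336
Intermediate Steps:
(2937 + (10073 - 1*(-19754)))*(-49370 - 45904) = (2937 + (10073 + 19754))*(-95274) = (2937 + 29827)*(-95274) = 32764*(-95274) = -3121557336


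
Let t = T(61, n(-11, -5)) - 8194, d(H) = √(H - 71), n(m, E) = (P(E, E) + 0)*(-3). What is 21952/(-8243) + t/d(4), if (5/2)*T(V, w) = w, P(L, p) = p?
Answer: -21952/8243 + 8188*I*√67/67 ≈ -2.6631 + 1000.3*I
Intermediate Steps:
n(m, E) = -3*E (n(m, E) = (E + 0)*(-3) = E*(-3) = -3*E)
T(V, w) = 2*w/5
d(H) = √(-71 + H)
t = -8188 (t = 2*(-3*(-5))/5 - 8194 = (⅖)*15 - 8194 = 6 - 8194 = -8188)
21952/(-8243) + t/d(4) = 21952/(-8243) - 8188/√(-71 + 4) = 21952*(-1/8243) - 8188*(-I*√67/67) = -21952/8243 - 8188*(-I*√67/67) = -21952/8243 - (-8188)*I*√67/67 = -21952/8243 + 8188*I*√67/67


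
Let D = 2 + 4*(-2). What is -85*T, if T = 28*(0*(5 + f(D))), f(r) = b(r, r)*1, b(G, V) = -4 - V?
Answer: 0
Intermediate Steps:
D = -6 (D = 2 - 8 = -6)
f(r) = -4 - r (f(r) = (-4 - r)*1 = -4 - r)
T = 0 (T = 28*(0*(5 + (-4 - 1*(-6)))) = 28*(0*(5 + (-4 + 6))) = 28*(0*(5 + 2)) = 28*(0*7) = 28*0 = 0)
-85*T = -85*0 = 0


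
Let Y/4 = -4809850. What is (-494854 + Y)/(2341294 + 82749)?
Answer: -19734254/2424043 ≈ -8.1411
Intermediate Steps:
Y = -19239400 (Y = 4*(-4809850) = -19239400)
(-494854 + Y)/(2341294 + 82749) = (-494854 - 19239400)/(2341294 + 82749) = -19734254/2424043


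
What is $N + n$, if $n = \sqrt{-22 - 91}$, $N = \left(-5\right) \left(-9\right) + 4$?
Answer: $49 + i \sqrt{113} \approx 49.0 + 10.63 i$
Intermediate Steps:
$N = 49$ ($N = 45 + 4 = 49$)
$n = i \sqrt{113}$ ($n = \sqrt{-113} = i \sqrt{113} \approx 10.63 i$)
$N + n = 49 + i \sqrt{113}$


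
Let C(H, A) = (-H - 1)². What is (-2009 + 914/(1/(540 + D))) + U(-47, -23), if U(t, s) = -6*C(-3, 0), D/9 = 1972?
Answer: 16713199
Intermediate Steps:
D = 17748 (D = 9*1972 = 17748)
C(H, A) = (-1 - H)²
U(t, s) = -24 (U(t, s) = -6*(1 - 3)² = -6*(-2)² = -6*4 = -24)
(-2009 + 914/(1/(540 + D))) + U(-47, -23) = (-2009 + 914/(1/(540 + 17748))) - 24 = (-2009 + 914/(1/18288)) - 24 = (-2009 + 914*18288) - 24 = (-2009 + 16715232) - 24 = 16713223 - 24 = 16713199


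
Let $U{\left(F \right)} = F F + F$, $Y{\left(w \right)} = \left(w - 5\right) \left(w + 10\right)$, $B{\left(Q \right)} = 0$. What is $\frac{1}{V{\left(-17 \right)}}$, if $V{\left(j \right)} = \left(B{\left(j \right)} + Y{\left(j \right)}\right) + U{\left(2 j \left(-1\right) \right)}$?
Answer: $\frac{1}{1344} \approx 0.00074405$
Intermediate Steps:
$Y{\left(w \right)} = \left(-5 + w\right) \left(10 + w\right)$
$U{\left(F \right)} = F + F^{2}$ ($U{\left(F \right)} = F^{2} + F = F + F^{2}$)
$V{\left(j \right)} = -50 + j^{2} + 5 j - 2 j \left(1 - 2 j\right)$ ($V{\left(j \right)} = \left(0 + \left(-50 + j^{2} + 5 j\right)\right) + 2 j \left(-1\right) \left(1 + 2 j \left(-1\right)\right) = \left(-50 + j^{2} + 5 j\right) + - 2 j \left(1 - 2 j\right) = \left(-50 + j^{2} + 5 j\right) - 2 j \left(1 - 2 j\right) = -50 + j^{2} + 5 j - 2 j \left(1 - 2 j\right)$)
$\frac{1}{V{\left(-17 \right)}} = \frac{1}{-50 + 3 \left(-17\right) + 5 \left(-17\right)^{2}} = \frac{1}{-50 - 51 + 5 \cdot 289} = \frac{1}{-50 - 51 + 1445} = \frac{1}{1344}$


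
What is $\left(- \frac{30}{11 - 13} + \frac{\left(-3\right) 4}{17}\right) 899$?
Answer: $\frac{218457}{17} \approx 12850.0$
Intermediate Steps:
$\left(- \frac{30}{11 - 13} + \frac{\left(-3\right) 4}{17}\right) 899 = \left(- \frac{30}{-2} - \frac{12}{17}\right) 899 = \left(\left(-30\right) \left(- \frac{1}{2}\right) - \frac{12}{17}\right) 899 = \left(15 - \frac{12}{17}\right) 899 = \frac{243}{17} \cdot 899 = \frac{218457}{17}$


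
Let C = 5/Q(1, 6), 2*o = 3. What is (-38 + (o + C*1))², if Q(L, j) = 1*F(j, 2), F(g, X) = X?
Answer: 1156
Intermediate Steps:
o = 3/2 (o = (½)*3 = 3/2 ≈ 1.5000)
Q(L, j) = 2 (Q(L, j) = 1*2 = 2)
C = 5/2 ≈ 2.5000
(-38 + (o + C*1))² = (-38 + (3/2 + (5/2)*1))² = (-38 + (3/2 + 5/2))² = (-38 + 4)² = (-34)² = 1156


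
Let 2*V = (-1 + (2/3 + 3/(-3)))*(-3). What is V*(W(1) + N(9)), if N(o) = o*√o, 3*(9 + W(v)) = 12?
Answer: 44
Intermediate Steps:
W(v) = -5 (W(v) = -9 + (⅓)*12 = -9 + 4 = -5)
N(o) = o^(3/2)
V = 2 (V = ((-1 + (2/3 + 3/(-3)))*(-3))/2 = ((-1 + (2*(⅓) + 3*(-⅓)))*(-3))/2 = ((-1 + (⅔ - 1))*(-3))/2 = ((-1 - ⅓)*(-3))/2 = (-4/3*(-3))/2 = (½)*4 = 2)
V*(W(1) + N(9)) = 2*(-5 + 9^(3/2)) = 2*(-5 + 27) = 2*22 = 44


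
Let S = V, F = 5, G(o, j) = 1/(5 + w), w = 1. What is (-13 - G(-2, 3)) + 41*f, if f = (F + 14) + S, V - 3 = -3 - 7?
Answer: 2873/6 ≈ 478.83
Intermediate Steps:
G(o, j) = ⅙ (G(o, j) = 1/(5 + 1) = 1/6 = ⅙)
V = -7 (V = 3 + (-3 - 7) = 3 - 10 = -7)
S = -7
f = 12 (f = (5 + 14) - 7 = 19 - 7 = 12)
(-13 - G(-2, 3)) + 41*f = (-13 - 1*⅙) + 41*12 = (-13 - ⅙) + 492 = -79/6 + 492 = 2873/6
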